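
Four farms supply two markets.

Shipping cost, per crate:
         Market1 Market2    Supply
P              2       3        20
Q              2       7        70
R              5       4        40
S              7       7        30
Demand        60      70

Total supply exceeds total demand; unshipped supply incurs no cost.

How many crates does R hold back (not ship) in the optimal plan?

Minimum-cost shipments:
  P–Market2: 20 × 3 = 60
  Q–Market1: 60 × 2 = 120
  Q–Market2: 10 × 7 = 70
  R–Market2: 40 × 4 = 160
Total cost = 410.
R ships 40 of its 40, leaving 0.

0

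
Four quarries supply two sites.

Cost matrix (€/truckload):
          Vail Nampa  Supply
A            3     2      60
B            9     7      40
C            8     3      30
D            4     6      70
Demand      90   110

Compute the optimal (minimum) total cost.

790

A cheapest plan:
  A–Vail: 20 × €3 = €60
  A–Nampa: 40 × €2 = €80
  B–Nampa: 40 × €7 = €280
  C–Nampa: 30 × €3 = €90
  D–Vail: 70 × €4 = €280
Total = 60 + 80 + 280 + 90 + 280 = €790.
(Supply check: A ships 60; B ships 40; C ships 30; D ships 70.)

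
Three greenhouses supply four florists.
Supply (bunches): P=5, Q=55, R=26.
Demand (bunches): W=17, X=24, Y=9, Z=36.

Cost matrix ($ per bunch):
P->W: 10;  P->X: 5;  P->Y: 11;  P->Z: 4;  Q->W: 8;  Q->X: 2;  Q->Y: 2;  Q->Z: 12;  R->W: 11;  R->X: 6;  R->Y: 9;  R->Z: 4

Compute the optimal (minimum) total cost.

386

One minimum-cost allocation:
  P to Z: 5 bunches
  Q to W: 17 bunches
  Q to X: 24 bunches
  Q to Y: 9 bunches
  Q to Z: 5 bunches
  R to Z: 26 bunches
Total cost = $386.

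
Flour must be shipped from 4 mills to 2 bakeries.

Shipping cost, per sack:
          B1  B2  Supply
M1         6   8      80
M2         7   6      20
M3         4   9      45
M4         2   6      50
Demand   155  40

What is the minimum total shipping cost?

A cheapest plan:
  M1 to B1: 60 × 6 = 360
  M1 to B2: 20 × 8 = 160
  M2 to B2: 20 × 6 = 120
  M3 to B1: 45 × 4 = 180
  M4 to B1: 50 × 2 = 100
Total = 360 + 160 + 120 + 180 + 100 = 920.

920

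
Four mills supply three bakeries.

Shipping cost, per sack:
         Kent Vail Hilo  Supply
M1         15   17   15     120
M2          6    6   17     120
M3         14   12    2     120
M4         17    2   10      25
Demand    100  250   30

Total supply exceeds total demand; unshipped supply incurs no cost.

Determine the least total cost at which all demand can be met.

3665

One minimum-cost allocation:
  M1->Kent: 100 sacks
  M1->Vail: 15 sacks
  M2->Vail: 120 sacks
  M3->Vail: 90 sacks
  M3->Hilo: 30 sacks
  M4->Vail: 25 sacks
Total cost = 3665.
(Supply check: M1 ships 115; M2 ships 120; M3 ships 120; M4 ships 25.)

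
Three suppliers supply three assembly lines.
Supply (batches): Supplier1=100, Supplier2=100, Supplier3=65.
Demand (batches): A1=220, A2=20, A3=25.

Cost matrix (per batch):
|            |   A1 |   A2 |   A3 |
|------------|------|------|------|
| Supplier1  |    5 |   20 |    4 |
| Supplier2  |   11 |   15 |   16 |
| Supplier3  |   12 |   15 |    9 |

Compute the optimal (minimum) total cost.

2365

Optimal allocation:
  Supplier1→A1: 100 batches
  Supplier2→A1: 100 batches
  Supplier3→A1: 20 batches
  Supplier3→A2: 20 batches
  Supplier3→A3: 25 batches
Total cost = 2365.
(Supply check: Supplier1 ships 100; Supplier2 ships 100; Supplier3 ships 65.)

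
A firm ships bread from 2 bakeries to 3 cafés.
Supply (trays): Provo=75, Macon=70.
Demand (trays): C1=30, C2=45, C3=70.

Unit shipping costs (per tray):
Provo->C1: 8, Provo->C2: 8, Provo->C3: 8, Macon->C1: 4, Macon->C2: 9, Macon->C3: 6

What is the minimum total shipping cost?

960

A cheapest plan:
  Provo to C2: 45 × 8 = 360
  Provo to C3: 30 × 8 = 240
  Macon to C1: 30 × 4 = 120
  Macon to C3: 40 × 6 = 240
Total = 360 + 240 + 120 + 240 = 960.
(Supply check: Provo ships 75; Macon ships 70.)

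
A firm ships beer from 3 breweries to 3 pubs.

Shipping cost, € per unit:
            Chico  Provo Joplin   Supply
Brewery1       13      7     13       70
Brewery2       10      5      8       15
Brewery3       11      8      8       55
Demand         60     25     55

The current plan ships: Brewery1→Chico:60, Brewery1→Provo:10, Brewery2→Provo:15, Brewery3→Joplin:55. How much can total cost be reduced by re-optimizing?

15

Current plan cost = 60·13 + 10·7 + 15·5 + 55·8 = €1365.
Optimal plan:
  Brewery1->Chico: 45 kegs
  Brewery1->Provo: 25 kegs
  Brewery2->Chico: 15 kegs
  Brewery3->Joplin: 55 kegs
Optimal cost = €1350.
Saving = 1365 − 1350 = €15.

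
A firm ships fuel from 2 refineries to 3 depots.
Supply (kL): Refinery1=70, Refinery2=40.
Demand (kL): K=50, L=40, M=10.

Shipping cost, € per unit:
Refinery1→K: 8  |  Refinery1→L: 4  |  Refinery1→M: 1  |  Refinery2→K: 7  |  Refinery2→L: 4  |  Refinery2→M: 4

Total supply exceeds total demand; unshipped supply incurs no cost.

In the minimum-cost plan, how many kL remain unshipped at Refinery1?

10

An optimal plan:
  Refinery1->K: 10 × €8 = €80
  Refinery1->L: 40 × €4 = €160
  Refinery1->M: 10 × €1 = €10
  Refinery2->K: 40 × €7 = €280
Total cost = €530.
Refinery1 ships 60 of its 70, leaving 10.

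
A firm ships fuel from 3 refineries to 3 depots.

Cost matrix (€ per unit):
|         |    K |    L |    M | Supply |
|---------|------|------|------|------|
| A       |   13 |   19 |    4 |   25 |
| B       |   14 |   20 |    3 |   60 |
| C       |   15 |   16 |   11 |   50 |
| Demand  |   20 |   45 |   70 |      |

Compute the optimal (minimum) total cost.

1210

An optimal shipping plan:
  A→K: 15 × €13 = €195
  A→M: 10 × €4 = €40
  B→M: 60 × €3 = €180
  C→K: 5 × €15 = €75
  C→L: 45 × €16 = €720
Total = 195 + 40 + 180 + 75 + 720 = €1210.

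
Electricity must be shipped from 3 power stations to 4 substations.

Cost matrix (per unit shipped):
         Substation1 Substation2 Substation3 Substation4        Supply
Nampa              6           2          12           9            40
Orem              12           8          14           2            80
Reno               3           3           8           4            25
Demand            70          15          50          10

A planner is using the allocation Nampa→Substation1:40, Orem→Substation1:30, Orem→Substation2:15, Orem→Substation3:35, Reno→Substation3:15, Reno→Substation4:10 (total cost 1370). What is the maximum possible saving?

155

Current plan cost = 40·6 + 30·12 + 15·8 + 35·14 + 15·8 + 10·4 = 1370.
Optimal plan:
  Nampa→Substation1: 25 × 6 = 150
  Nampa→Substation2: 15 × 2 = 30
  Orem→Substation1: 20 × 12 = 240
  Orem→Substation3: 50 × 14 = 700
  Orem→Substation4: 10 × 2 = 20
  Reno→Substation1: 25 × 3 = 75
Optimal cost = 1215.
Saving = 1370 − 1215 = 155.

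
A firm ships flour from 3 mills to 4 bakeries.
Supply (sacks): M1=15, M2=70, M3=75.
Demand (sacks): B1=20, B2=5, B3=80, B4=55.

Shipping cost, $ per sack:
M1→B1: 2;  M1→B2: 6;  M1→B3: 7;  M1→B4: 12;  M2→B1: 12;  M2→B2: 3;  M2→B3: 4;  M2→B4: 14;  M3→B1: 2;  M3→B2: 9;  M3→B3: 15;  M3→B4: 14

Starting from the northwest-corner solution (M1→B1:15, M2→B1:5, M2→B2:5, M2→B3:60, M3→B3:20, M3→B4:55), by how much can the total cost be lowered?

Current plan cost = 15·2 + 5·12 + 5·3 + 60·4 + 20·15 + 55·14 = $1415.
Optimal plan:
  M1–B2: 5 × $6 = $30
  M1–B3: 10 × $7 = $70
  M2–B3: 70 × $4 = $280
  M3–B1: 20 × $2 = $40
  M3–B4: 55 × $14 = $770
Optimal cost = $1190.
Saving = 1415 − 1190 = $225.

225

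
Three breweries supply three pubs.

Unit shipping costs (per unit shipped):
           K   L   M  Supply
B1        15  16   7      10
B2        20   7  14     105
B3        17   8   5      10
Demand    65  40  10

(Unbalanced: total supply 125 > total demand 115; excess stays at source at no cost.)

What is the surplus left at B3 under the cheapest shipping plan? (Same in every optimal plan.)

0

Minimum-cost shipments:
  B1→K: 10 × 15 = 150
  B2→K: 55 × 20 = 1100
  B2→L: 40 × 7 = 280
  B3→M: 10 × 5 = 50
Total cost = 1580.
B3 ships 10 of its 10, leaving 0.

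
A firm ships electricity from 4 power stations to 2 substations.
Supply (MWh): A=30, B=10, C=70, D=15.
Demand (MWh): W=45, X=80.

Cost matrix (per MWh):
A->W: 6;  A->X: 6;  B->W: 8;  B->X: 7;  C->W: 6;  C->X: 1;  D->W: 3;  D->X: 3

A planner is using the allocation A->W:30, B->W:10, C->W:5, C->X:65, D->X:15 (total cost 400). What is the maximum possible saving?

35

Current plan cost = 30·6 + 10·8 + 5·6 + 65·1 + 15·3 = 400.
Optimal plan:
  A–W: 30 MWh
  B–X: 10 MWh
  C–X: 70 MWh
  D–W: 15 MWh
Optimal cost = 365.
Saving = 400 − 365 = 35.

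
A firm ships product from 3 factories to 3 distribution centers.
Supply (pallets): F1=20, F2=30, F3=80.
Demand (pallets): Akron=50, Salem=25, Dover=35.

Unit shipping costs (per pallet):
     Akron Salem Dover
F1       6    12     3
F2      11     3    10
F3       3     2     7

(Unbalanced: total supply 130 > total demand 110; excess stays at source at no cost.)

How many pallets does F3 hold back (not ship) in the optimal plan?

0

An optimal plan:
  F1–Dover: 20 × 3 = 60
  F2–Salem: 10 × 3 = 30
  F3–Akron: 50 × 3 = 150
  F3–Salem: 15 × 2 = 30
  F3–Dover: 15 × 7 = 105
Total cost = 375.
F3 ships 80 of its 80, leaving 0.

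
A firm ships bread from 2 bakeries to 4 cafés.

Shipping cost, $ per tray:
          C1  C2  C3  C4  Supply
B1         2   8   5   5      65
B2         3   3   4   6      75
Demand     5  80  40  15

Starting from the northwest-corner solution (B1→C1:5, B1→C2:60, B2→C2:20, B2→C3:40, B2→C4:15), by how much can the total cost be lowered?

250

Current plan cost = 5·2 + 60·8 + 20·3 + 40·4 + 15·6 = $800.
Optimal plan:
  B1→C1: 5 × $2 = $10
  B1→C2: 5 × $8 = $40
  B1→C3: 40 × $5 = $200
  B1→C4: 15 × $5 = $75
  B2→C2: 75 × $3 = $225
Optimal cost = $550.
Saving = 800 − 550 = $250.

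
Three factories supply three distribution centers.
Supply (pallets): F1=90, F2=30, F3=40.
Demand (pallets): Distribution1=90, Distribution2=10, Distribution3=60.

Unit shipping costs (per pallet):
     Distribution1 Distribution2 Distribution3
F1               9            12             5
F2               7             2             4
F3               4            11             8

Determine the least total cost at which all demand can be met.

Optimal allocation:
  F1 to Distribution1: 30 × 9 = 270
  F1 to Distribution3: 60 × 5 = 300
  F2 to Distribution1: 20 × 7 = 140
  F2 to Distribution2: 10 × 2 = 20
  F3 to Distribution1: 40 × 4 = 160
Total = 270 + 300 + 140 + 20 + 160 = 890.

890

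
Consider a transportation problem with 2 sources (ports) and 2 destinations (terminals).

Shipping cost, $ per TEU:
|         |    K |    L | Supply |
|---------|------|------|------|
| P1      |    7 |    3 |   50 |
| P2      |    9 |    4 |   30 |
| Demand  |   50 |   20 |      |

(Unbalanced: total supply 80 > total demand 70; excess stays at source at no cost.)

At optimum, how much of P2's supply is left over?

10

An optimal plan:
  P1→K: 50 × $7 = $350
  P2→L: 20 × $4 = $80
Total cost = $430.
P2 ships 20 of its 30, leaving 10.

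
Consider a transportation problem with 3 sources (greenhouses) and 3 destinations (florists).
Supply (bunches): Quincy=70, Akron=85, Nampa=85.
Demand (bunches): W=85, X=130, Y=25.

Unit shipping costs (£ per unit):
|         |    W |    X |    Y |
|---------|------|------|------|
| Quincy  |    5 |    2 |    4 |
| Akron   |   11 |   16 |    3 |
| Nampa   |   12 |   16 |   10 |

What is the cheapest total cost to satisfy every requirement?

Optimal allocation:
  Quincy–X: 70 × £2 = £140
  Akron–W: 60 × £11 = £660
  Akron–Y: 25 × £3 = £75
  Nampa–W: 25 × £12 = £300
  Nampa–X: 60 × £16 = £960
Total = 140 + 660 + 75 + 300 + 960 = £2135.
(Supply check: Quincy ships 70; Akron ships 85; Nampa ships 85.)

2135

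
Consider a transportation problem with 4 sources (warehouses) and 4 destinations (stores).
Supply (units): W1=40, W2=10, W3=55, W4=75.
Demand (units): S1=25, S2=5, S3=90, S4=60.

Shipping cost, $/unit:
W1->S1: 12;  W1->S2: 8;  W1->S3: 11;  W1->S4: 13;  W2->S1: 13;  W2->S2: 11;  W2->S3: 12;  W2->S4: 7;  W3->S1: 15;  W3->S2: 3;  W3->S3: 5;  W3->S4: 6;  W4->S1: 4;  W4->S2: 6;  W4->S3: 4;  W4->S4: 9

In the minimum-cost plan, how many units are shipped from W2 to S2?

0

The minimum-cost plan:
  W1 to S2: 5 × $8 = $40
  W1 to S3: 35 × $11 = $385
  W2 to S4: 10 × $7 = $70
  W3 to S3: 5 × $5 = $25
  W3 to S4: 50 × $6 = $300
  W4 to S1: 25 × $4 = $100
  W4 to S3: 50 × $4 = $200
Total cost = $1120.
The route W2→S2 is not used.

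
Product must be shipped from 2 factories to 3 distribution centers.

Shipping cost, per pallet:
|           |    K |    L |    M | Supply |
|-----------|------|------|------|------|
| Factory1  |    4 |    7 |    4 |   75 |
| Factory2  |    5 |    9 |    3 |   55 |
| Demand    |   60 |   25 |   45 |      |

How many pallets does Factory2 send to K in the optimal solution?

The minimum-cost plan:
  Factory1–K: 50 pallets
  Factory1–L: 25 pallets
  Factory2–K: 10 pallets
  Factory2–M: 45 pallets
Total cost = 560.
So Factory2→K carries 10 pallets.

10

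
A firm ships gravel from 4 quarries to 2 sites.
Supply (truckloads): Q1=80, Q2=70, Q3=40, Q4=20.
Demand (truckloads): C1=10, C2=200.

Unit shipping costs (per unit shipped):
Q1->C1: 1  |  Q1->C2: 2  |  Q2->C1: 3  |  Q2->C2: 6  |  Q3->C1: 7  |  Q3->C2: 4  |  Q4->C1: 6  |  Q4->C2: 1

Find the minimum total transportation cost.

730

Optimal allocation:
  Q1–C2: 80 truckloads
  Q2–C1: 10 truckloads
  Q2–C2: 60 truckloads
  Q3–C2: 40 truckloads
  Q4–C2: 20 truckloads
Total cost = 730.
(Supply check: Q1 ships 80; Q2 ships 70; Q3 ships 40; Q4 ships 20.)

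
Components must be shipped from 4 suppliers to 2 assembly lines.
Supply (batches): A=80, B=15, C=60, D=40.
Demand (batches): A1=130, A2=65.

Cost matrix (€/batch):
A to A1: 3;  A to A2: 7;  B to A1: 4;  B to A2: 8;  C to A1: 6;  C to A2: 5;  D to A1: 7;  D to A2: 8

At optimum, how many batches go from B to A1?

15

Solving gives:
  A→A1: 80 × €3 = €240
  B→A1: 15 × €4 = €60
  C→A2: 60 × €5 = €300
  D→A1: 35 × €7 = €245
  D→A2: 5 × €8 = €40
Total cost = €885.
So B→A1 carries 15 batches.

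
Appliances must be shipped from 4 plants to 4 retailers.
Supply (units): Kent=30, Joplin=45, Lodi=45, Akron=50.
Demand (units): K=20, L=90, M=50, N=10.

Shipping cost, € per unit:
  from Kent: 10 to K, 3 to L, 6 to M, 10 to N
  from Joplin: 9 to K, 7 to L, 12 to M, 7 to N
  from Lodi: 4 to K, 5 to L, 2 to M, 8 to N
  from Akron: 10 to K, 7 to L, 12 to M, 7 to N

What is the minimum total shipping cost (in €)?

900

One minimum-cost allocation:
  Kent to L: 25 × €3 = €75
  Kent to M: 5 × €6 = €30
  Joplin to K: 20 × €9 = €180
  Joplin to L: 15 × €7 = €105
  Joplin to N: 10 × €7 = €70
  Lodi to M: 45 × €2 = €90
  Akron to L: 50 × €7 = €350
Total = 75 + 30 + 180 + 105 + 70 + 90 + 350 = €900.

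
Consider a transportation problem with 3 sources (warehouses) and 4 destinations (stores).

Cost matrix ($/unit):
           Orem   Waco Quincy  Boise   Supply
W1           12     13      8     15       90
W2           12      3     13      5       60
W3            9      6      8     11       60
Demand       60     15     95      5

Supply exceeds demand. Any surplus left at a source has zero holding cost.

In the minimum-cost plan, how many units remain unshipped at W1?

0

Minimum-cost shipments:
  W1->Quincy: 90 × $8 = $720
  W2->Orem: 5 × $12 = $60
  W2->Waco: 15 × $3 = $45
  W2->Boise: 5 × $5 = $25
  W3->Orem: 55 × $9 = $495
  W3->Quincy: 5 × $8 = $40
Total cost = $1385.
W1 ships 90 of its 90, leaving 0.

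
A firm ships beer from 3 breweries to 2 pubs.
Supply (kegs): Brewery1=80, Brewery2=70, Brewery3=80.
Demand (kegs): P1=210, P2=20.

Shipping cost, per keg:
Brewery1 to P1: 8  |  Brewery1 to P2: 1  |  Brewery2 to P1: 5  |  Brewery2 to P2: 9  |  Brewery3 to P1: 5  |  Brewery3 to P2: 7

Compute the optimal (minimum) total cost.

One minimum-cost allocation:
  Brewery1->P1: 60 × 8 = 480
  Brewery1->P2: 20 × 1 = 20
  Brewery2->P1: 70 × 5 = 350
  Brewery3->P1: 80 × 5 = 400
Total = 480 + 20 + 350 + 400 = 1250.
(Supply check: Brewery1 ships 80; Brewery2 ships 70; Brewery3 ships 80.)

1250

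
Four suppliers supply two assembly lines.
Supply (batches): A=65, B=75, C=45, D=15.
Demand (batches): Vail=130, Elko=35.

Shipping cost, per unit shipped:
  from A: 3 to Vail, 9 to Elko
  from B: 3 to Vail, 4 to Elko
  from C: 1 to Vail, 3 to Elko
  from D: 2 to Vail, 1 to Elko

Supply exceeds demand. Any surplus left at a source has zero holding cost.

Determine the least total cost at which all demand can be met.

395

A cheapest plan:
  A→Vail: 30 × 3 = 90
  B→Vail: 55 × 3 = 165
  B→Elko: 20 × 4 = 80
  C→Vail: 45 × 1 = 45
  D→Elko: 15 × 1 = 15
Total = 90 + 165 + 80 + 45 + 15 = 395.
(Supply check: A ships 30; B ships 75; C ships 45; D ships 15.)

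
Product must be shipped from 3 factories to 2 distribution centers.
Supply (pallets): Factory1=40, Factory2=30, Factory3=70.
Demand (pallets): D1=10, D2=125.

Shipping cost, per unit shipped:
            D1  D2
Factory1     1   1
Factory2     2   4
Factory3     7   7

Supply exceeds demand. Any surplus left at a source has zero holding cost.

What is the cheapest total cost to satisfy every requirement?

One minimum-cost allocation:
  Factory1→D2: 40 pallets
  Factory2→D1: 10 pallets
  Factory2→D2: 20 pallets
  Factory3→D2: 65 pallets
Total cost = 595.

595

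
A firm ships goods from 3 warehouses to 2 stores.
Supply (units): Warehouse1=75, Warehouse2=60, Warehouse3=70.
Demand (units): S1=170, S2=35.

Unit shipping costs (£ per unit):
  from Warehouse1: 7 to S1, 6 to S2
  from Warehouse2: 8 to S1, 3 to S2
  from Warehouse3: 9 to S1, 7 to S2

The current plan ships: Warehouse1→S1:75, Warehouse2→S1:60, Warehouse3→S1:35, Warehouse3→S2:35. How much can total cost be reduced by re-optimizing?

105

Current plan cost = 75·7 + 60·8 + 35·9 + 35·7 = £1565.
Optimal plan:
  Warehouse1 to S1: 75 × £7 = £525
  Warehouse2 to S1: 25 × £8 = £200
  Warehouse2 to S2: 35 × £3 = £105
  Warehouse3 to S1: 70 × £9 = £630
Optimal cost = £1460.
Saving = 1565 − 1460 = £105.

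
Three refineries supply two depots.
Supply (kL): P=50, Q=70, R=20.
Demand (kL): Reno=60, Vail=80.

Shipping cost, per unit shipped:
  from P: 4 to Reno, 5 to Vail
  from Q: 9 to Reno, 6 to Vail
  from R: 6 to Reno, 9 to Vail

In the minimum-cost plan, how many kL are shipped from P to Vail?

The minimum-cost plan:
  P to Reno: 40 × 4 = 160
  P to Vail: 10 × 5 = 50
  Q to Vail: 70 × 6 = 420
  R to Reno: 20 × 6 = 120
Total cost = 750.
So P→Vail carries 10 kL.

10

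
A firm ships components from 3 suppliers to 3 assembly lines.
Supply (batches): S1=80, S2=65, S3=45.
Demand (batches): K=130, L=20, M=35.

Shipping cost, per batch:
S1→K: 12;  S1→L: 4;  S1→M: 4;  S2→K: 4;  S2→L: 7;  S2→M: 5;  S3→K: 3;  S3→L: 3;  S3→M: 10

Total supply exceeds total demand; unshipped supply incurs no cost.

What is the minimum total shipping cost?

An optimal shipping plan:
  S1–K: 20 batches
  S1–L: 20 batches
  S1–M: 35 batches
  S2–K: 65 batches
  S3–K: 45 batches
Total cost = 855.

855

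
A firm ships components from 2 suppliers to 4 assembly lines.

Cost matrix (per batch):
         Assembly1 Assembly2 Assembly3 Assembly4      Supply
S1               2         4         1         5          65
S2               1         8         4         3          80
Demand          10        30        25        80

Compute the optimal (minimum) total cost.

Optimal allocation:
  S1 to Assembly1: 10 × 2 = 20
  S1 to Assembly2: 30 × 4 = 120
  S1 to Assembly3: 25 × 1 = 25
  S2 to Assembly4: 80 × 3 = 240
Total = 20 + 120 + 25 + 240 = 405.
(Supply check: S1 ships 65; S2 ships 80.)

405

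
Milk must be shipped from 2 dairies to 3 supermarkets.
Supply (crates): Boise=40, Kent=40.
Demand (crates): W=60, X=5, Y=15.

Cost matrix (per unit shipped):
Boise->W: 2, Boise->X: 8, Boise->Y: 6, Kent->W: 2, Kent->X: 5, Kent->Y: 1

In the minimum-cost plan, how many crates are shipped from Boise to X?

Optimal shipments:
  Boise to W: 40 × 2 = 80
  Kent to W: 20 × 2 = 40
  Kent to X: 5 × 5 = 25
  Kent to Y: 15 × 1 = 15
Total cost = 160.
The route Boise→X is not used.

0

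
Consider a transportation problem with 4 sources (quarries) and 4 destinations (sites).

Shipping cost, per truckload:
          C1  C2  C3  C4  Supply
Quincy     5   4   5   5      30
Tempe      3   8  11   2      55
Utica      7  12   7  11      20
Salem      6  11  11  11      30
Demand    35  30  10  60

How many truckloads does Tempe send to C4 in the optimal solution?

55

Solving gives:
  Quincy→C2: 30 × 4 = 120
  Tempe→C4: 55 × 2 = 110
  Utica→C1: 5 × 7 = 35
  Utica→C3: 10 × 7 = 70
  Utica→C4: 5 × 11 = 55
  Salem→C1: 30 × 6 = 180
Total cost = 570.
So Tempe→C4 carries 55 truckloads.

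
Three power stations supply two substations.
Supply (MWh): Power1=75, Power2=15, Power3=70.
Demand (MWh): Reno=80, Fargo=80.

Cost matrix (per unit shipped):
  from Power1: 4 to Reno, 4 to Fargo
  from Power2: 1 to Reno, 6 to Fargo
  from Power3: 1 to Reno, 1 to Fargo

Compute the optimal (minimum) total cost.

385

A cheapest plan:
  Power1→Reno: 65 × 4 = 260
  Power1→Fargo: 10 × 4 = 40
  Power2→Reno: 15 × 1 = 15
  Power3→Fargo: 70 × 1 = 70
Total = 260 + 40 + 15 + 70 = 385.
(Supply check: Power1 ships 75; Power2 ships 15; Power3 ships 70.)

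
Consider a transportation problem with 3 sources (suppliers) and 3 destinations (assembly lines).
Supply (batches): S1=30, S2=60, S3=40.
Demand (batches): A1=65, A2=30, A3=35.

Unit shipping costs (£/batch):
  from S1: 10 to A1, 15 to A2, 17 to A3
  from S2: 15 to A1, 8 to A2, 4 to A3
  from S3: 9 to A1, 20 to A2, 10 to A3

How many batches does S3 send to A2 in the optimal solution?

Optimal shipments:
  S1->A1: 25 batches
  S1->A2: 5 batches
  S2->A2: 25 batches
  S2->A3: 35 batches
  S3->A1: 40 batches
Total cost = £1025.
The route S3→A2 is not used.

0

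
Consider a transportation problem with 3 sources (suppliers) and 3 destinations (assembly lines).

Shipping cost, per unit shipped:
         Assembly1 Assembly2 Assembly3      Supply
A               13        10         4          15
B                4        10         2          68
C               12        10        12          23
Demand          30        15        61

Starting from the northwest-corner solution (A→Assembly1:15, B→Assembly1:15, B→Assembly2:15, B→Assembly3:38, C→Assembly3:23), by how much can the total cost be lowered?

Current plan cost = 15·13 + 15·4 + 15·10 + 38·2 + 23·12 = 757.
Optimal plan:
  A->Assembly3: 15 batches
  B->Assembly1: 22 batches
  B->Assembly3: 46 batches
  C->Assembly1: 8 batches
  C->Assembly2: 15 batches
Optimal cost = 486.
Saving = 757 − 486 = 271.

271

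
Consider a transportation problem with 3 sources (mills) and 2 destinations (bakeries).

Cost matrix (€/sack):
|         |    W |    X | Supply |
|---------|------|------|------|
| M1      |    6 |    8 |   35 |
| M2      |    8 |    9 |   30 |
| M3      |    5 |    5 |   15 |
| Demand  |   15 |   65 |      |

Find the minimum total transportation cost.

A cheapest plan:
  M1->W: 15 × €6 = €90
  M1->X: 20 × €8 = €160
  M2->X: 30 × €9 = €270
  M3->X: 15 × €5 = €75
Total = 90 + 160 + 270 + 75 = €595.

595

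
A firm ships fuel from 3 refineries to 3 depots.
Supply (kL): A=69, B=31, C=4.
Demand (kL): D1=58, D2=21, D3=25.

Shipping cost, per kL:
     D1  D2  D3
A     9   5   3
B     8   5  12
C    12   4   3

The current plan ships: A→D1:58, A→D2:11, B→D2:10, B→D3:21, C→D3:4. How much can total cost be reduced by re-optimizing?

Current plan cost = 58·9 + 11·5 + 10·5 + 21·12 + 4·3 = 891.
Optimal plan:
  A->D1: 27 × 9 = 243
  A->D2: 17 × 5 = 85
  A->D3: 25 × 3 = 75
  B->D1: 31 × 8 = 248
  C->D2: 4 × 4 = 16
Optimal cost = 667.
Saving = 891 − 667 = 224.

224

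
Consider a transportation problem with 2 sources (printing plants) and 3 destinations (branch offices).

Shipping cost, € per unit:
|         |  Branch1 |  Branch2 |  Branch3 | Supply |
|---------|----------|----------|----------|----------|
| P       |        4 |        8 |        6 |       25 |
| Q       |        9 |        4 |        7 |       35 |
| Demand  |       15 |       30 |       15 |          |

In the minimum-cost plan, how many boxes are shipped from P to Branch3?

The minimum-cost plan:
  P to Branch1: 15 × €4 = €60
  P to Branch3: 10 × €6 = €60
  Q to Branch2: 30 × €4 = €120
  Q to Branch3: 5 × €7 = €35
Total cost = €275.
So P→Branch3 carries 10 boxes.

10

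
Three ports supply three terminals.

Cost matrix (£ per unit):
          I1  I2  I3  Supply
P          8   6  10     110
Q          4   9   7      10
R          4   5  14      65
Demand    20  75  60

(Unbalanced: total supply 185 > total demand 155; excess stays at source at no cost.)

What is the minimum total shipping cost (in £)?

1055

One minimum-cost allocation:
  P–I2: 30 TEU
  P–I3: 50 TEU
  Q–I3: 10 TEU
  R–I1: 20 TEU
  R–I2: 45 TEU
Total cost = £1055.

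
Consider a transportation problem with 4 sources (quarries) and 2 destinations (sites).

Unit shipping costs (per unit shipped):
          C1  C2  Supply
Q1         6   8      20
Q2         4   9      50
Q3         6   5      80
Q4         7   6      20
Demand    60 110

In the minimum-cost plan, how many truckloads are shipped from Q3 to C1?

0

Optimal shipments:
  Q1→C1: 10 truckloads
  Q1→C2: 10 truckloads
  Q2→C1: 50 truckloads
  Q3→C2: 80 truckloads
  Q4→C2: 20 truckloads
Total cost = 860.
The route Q3→C1 is not used.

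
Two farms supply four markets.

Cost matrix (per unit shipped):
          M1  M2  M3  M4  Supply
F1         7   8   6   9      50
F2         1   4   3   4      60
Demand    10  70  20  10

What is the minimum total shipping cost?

570

One minimum-cost allocation:
  F1 to M2: 30 × 8 = 240
  F1 to M3: 20 × 6 = 120
  F2 to M1: 10 × 1 = 10
  F2 to M2: 40 × 4 = 160
  F2 to M4: 10 × 4 = 40
Total = 240 + 120 + 10 + 160 + 40 = 570.
(Supply check: F1 ships 50; F2 ships 60.)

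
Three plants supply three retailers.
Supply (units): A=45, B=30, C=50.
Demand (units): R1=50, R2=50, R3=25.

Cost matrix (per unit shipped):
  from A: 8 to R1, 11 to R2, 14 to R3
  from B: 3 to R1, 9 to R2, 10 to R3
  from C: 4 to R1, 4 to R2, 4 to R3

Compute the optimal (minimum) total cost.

An optimal shipping plan:
  A→R1: 20 × 8 = 160
  A→R2: 25 × 11 = 275
  B→R1: 30 × 3 = 90
  C→R2: 25 × 4 = 100
  C→R3: 25 × 4 = 100
Total = 160 + 275 + 90 + 100 + 100 = 725.

725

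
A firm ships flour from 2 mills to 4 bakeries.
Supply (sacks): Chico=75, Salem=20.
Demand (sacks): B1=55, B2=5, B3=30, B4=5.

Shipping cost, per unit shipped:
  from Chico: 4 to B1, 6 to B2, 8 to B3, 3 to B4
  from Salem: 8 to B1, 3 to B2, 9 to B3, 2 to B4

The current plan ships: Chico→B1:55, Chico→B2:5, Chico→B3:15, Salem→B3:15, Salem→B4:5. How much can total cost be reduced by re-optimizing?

Current plan cost = 55·4 + 5·6 + 15·8 + 15·9 + 5·2 = 515.
Optimal plan:
  Chico→B1: 55 sacks
  Chico→B3: 20 sacks
  Salem→B2: 5 sacks
  Salem→B3: 10 sacks
  Salem→B4: 5 sacks
Optimal cost = 495.
Saving = 515 − 495 = 20.

20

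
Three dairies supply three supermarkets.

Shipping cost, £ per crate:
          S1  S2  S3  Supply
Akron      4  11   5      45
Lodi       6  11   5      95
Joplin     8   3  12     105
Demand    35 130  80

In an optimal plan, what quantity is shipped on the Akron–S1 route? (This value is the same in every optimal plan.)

35

Solving gives:
  Akron→S1: 35 crates
  Akron→S2: 10 crates
  Lodi→S2: 15 crates
  Lodi→S3: 80 crates
  Joplin→S2: 105 crates
Total cost = £1130.
So Akron→S1 carries 35 crates.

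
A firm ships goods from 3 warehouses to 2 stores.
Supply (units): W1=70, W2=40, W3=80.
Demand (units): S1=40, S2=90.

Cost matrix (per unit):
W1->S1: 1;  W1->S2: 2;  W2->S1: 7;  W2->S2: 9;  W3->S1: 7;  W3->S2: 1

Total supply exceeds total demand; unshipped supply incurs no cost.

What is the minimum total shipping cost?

140

Optimal allocation:
  W1 to S1: 40 × 1 = 40
  W1 to S2: 10 × 2 = 20
  W3 to S2: 80 × 1 = 80
Total = 40 + 20 + 80 = 140.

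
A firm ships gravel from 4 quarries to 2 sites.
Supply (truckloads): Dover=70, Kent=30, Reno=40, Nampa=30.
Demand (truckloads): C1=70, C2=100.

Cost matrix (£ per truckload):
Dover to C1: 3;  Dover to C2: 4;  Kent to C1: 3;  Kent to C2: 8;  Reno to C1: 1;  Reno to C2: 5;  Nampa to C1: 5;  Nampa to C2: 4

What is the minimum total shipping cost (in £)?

530

Optimal allocation:
  Dover to C2: 70 × £4 = £280
  Kent to C1: 30 × £3 = £90
  Reno to C1: 40 × £1 = £40
  Nampa to C2: 30 × £4 = £120
Total = 280 + 90 + 40 + 120 = £530.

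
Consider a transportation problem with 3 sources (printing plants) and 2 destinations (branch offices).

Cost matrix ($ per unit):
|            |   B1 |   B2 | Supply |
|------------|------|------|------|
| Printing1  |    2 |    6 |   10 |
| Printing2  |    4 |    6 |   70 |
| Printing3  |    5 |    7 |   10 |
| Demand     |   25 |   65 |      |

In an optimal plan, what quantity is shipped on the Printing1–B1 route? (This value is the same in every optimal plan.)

The minimum-cost plan:
  Printing1->B1: 10 boxes
  Printing2->B1: 5 boxes
  Printing2->B2: 65 boxes
  Printing3->B1: 10 boxes
Total cost = $480.
So Printing1→B1 carries 10 boxes.

10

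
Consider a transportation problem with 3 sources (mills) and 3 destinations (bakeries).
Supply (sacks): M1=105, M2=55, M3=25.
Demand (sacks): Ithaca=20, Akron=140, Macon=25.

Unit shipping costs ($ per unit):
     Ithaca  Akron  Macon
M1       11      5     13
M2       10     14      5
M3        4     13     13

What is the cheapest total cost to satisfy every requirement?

Optimal allocation:
  M1->Akron: 105 sacks
  M2->Akron: 30 sacks
  M2->Macon: 25 sacks
  M3->Ithaca: 20 sacks
  M3->Akron: 5 sacks
Total cost = $1215.
(Supply check: M1 ships 105; M2 ships 55; M3 ships 25.)

1215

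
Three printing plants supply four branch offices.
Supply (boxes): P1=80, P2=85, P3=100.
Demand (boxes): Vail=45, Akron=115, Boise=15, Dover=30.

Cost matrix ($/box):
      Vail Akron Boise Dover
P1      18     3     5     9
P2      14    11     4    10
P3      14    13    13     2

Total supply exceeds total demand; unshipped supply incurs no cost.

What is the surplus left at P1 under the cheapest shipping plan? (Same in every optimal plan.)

0

An optimal plan:
  P1 to Akron: 80 × $3 = $240
  P2 to Vail: 35 × $14 = $490
  P2 to Akron: 35 × $11 = $385
  P2 to Boise: 15 × $4 = $60
  P3 to Vail: 10 × $14 = $140
  P3 to Dover: 30 × $2 = $60
Total cost = $1375.
P1 ships 80 of its 80, leaving 0.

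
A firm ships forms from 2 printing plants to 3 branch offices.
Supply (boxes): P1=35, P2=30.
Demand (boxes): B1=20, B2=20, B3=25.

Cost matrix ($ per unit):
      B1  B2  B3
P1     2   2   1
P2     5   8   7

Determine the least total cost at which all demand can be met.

225

Optimal allocation:
  P1→B2: 20 × $2 = $40
  P1→B3: 15 × $1 = $15
  P2→B1: 20 × $5 = $100
  P2→B3: 10 × $7 = $70
Total = 40 + 15 + 100 + 70 = $225.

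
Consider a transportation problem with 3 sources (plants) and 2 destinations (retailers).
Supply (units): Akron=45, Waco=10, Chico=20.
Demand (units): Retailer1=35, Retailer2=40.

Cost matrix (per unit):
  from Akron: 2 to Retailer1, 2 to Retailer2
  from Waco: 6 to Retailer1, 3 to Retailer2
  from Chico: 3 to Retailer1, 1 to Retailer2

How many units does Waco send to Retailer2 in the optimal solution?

10

Optimal shipments:
  Akron–Retailer1: 35 units
  Akron–Retailer2: 10 units
  Waco–Retailer2: 10 units
  Chico–Retailer2: 20 units
Total cost = 140.
So Waco→Retailer2 carries 10 units.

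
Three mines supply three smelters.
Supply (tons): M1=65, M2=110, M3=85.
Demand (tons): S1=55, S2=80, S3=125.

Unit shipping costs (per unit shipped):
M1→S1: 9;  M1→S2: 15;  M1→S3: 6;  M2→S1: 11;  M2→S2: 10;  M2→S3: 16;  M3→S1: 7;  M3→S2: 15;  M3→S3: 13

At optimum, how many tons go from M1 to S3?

Solving gives:
  M1→S3: 65 tons
  M2→S2: 80 tons
  M2→S3: 30 tons
  M3→S1: 55 tons
  M3→S3: 30 tons
Total cost = 2445.
So M1→S3 carries 65 tons.

65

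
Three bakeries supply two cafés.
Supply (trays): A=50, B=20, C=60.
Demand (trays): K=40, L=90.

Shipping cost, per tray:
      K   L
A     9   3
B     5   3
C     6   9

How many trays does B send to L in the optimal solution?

20

The minimum-cost plan:
  A to L: 50 × 3 = 150
  B to L: 20 × 3 = 60
  C to K: 40 × 6 = 240
  C to L: 20 × 9 = 180
Total cost = 630.
So B→L carries 20 trays.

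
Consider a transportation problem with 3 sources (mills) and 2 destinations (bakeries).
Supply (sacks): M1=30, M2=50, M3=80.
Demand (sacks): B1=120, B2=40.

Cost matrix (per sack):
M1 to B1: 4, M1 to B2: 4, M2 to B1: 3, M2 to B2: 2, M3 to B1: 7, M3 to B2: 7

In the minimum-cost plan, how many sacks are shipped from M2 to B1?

Solving gives:
  M1→B1: 30 × 4 = 120
  M2→B1: 10 × 3 = 30
  M2→B2: 40 × 2 = 80
  M3→B1: 80 × 7 = 560
Total cost = 790.
So M2→B1 carries 10 sacks.

10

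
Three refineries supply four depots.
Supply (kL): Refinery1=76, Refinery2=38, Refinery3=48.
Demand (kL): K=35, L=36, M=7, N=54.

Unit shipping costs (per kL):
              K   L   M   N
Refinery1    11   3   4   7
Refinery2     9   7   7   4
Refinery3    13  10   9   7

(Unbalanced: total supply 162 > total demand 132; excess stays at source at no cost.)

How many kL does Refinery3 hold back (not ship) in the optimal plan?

Minimum-cost shipments:
  Refinery1 to K: 33 × 11 = 363
  Refinery1 to L: 36 × 3 = 108
  Refinery1 to M: 7 × 4 = 28
  Refinery2 to K: 2 × 9 = 18
  Refinery2 to N: 36 × 4 = 144
  Refinery3 to N: 18 × 7 = 126
Total cost = 787.
Refinery3 ships 18 of its 48, leaving 30.

30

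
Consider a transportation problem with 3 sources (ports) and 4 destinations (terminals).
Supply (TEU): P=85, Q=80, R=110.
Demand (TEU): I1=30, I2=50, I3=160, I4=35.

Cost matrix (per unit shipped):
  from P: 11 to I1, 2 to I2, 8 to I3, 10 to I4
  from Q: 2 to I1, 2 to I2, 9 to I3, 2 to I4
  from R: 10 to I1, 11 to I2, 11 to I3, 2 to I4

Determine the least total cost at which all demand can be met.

1735

One minimum-cost allocation:
  P–I3: 85 × 8 = 680
  Q–I1: 30 × 2 = 60
  Q–I2: 50 × 2 = 100
  R–I3: 75 × 11 = 825
  R–I4: 35 × 2 = 70
Total = 680 + 60 + 100 + 825 + 70 = 1735.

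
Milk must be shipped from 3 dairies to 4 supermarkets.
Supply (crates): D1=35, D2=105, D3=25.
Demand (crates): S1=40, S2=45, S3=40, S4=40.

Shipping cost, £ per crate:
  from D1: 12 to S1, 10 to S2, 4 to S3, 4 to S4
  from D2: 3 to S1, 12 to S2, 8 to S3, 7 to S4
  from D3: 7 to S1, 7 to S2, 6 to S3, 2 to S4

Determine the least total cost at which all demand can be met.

995

An optimal shipping plan:
  D1->S3: 35 × £4 = £140
  D2->S1: 40 × £3 = £120
  D2->S2: 45 × £12 = £540
  D2->S3: 5 × £8 = £40
  D2->S4: 15 × £7 = £105
  D3->S4: 25 × £2 = £50
Total = 140 + 120 + 540 + 40 + 105 + 50 = £995.
(Supply check: D1 ships 35; D2 ships 105; D3 ships 25.)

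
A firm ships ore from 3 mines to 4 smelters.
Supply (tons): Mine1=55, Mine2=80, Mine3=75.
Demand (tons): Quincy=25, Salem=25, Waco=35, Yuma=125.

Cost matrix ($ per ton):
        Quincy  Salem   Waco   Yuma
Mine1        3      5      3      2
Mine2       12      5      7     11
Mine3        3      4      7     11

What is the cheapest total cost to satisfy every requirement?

1300

One minimum-cost allocation:
  Mine1–Yuma: 55 tons
  Mine2–Waco: 10 tons
  Mine2–Yuma: 70 tons
  Mine3–Quincy: 25 tons
  Mine3–Salem: 25 tons
  Mine3–Waco: 25 tons
Total cost = $1300.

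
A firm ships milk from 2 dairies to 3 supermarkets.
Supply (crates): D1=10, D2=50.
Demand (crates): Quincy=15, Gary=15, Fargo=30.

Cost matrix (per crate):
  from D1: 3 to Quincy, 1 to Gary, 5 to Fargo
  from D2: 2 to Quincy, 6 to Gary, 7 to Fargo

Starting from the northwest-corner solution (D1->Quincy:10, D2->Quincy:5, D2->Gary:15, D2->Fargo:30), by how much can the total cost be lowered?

60

Current plan cost = 10·3 + 5·2 + 15·6 + 30·7 = 340.
Optimal plan:
  D1–Gary: 10 × 1 = 10
  D2–Quincy: 15 × 2 = 30
  D2–Gary: 5 × 6 = 30
  D2–Fargo: 30 × 7 = 210
Optimal cost = 280.
Saving = 340 − 280 = 60.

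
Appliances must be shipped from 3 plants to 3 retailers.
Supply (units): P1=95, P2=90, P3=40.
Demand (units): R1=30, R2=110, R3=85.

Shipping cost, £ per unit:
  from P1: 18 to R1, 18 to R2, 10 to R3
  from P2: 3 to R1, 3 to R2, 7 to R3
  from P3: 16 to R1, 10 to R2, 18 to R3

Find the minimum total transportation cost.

1700

One minimum-cost allocation:
  P1->R2: 10 × £18 = £180
  P1->R3: 85 × £10 = £850
  P2->R1: 30 × £3 = £90
  P2->R2: 60 × £3 = £180
  P3->R2: 40 × £10 = £400
Total = 180 + 850 + 90 + 180 + 400 = £1700.
(Supply check: P1 ships 95; P2 ships 90; P3 ships 40.)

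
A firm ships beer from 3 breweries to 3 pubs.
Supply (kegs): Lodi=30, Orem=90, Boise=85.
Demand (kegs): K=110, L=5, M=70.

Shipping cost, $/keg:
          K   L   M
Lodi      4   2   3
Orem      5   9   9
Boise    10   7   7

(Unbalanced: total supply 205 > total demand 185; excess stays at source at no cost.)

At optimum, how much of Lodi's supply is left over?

0

An optimal plan:
  Lodi–K: 20 × $4 = $80
  Lodi–L: 5 × $2 = $10
  Lodi–M: 5 × $3 = $15
  Orem–K: 90 × $5 = $450
  Boise–M: 65 × $7 = $455
Total cost = $1010.
Lodi ships 30 of its 30, leaving 0.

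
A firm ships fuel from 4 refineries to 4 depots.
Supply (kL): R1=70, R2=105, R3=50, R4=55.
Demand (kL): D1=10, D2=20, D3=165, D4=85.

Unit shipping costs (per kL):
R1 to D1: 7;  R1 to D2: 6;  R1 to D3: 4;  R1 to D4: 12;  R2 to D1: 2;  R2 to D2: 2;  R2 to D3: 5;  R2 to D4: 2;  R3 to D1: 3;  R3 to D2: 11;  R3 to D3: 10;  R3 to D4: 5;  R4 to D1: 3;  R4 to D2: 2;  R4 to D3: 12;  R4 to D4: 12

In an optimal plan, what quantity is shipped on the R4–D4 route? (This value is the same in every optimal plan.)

Solving gives:
  R1→D3: 70 × 4 = 280
  R2→D3: 70 × 5 = 350
  R2→D4: 35 × 2 = 70
  R3→D4: 50 × 5 = 250
  R4→D1: 10 × 3 = 30
  R4→D2: 20 × 2 = 40
  R4→D3: 25 × 12 = 300
Total cost = 1320.
The route R4→D4 is not used.

0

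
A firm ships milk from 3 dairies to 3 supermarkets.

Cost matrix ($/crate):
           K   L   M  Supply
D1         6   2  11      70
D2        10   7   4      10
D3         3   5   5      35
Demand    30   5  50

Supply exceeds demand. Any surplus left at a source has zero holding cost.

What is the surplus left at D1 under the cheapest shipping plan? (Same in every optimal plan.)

30

Minimum-cost shipments:
  D1 to K: 30 × $6 = $180
  D1 to L: 5 × $2 = $10
  D1 to M: 5 × $11 = $55
  D2 to M: 10 × $4 = $40
  D3 to M: 35 × $5 = $175
Total cost = $460.
D1 ships 40 of its 70, leaving 30.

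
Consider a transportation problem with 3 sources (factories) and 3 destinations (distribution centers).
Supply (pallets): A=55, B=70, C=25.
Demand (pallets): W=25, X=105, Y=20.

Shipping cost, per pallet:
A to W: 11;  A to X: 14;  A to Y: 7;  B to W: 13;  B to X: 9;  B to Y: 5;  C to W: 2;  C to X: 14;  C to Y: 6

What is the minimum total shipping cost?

A cheapest plan:
  A–X: 35 × 14 = 490
  A–Y: 20 × 7 = 140
  B–X: 70 × 9 = 630
  C–W: 25 × 2 = 50
Total = 490 + 140 + 630 + 50 = 1310.
(Supply check: A ships 55; B ships 70; C ships 25.)

1310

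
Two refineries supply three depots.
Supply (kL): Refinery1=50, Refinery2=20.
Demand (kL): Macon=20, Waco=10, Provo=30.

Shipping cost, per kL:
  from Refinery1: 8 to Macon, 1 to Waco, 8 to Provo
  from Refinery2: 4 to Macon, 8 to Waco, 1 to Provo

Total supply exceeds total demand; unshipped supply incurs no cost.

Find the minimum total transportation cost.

270

One minimum-cost allocation:
  Refinery1–Macon: 20 × 8 = 160
  Refinery1–Waco: 10 × 1 = 10
  Refinery1–Provo: 10 × 8 = 80
  Refinery2–Provo: 20 × 1 = 20
Total = 160 + 10 + 80 + 20 = 270.
(Supply check: Refinery1 ships 40; Refinery2 ships 20.)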